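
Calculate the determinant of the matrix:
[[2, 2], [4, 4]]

For a 2×2 matrix [[a, b], [c, d]], det = ad - bc
det = (2)(4) - (2)(4) = 8 - 8 = 0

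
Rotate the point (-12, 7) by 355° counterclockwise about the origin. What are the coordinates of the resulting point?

Rotation matrix for 355°: [[cos 355°, -sin 355°], [sin 355°, cos 355°]] ≈ [[0.996195, 0.087156], [-0.087156, 0.996195]]
[[0.996195, 0.087156], [-0.087156, 0.996195]] × [-12, 7]ᵀ ≈ [-11.3442, 8.0192]ᵀ
Result: (-11.3442, 8.0192)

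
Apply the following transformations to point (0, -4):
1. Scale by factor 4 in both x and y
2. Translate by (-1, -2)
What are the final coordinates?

Step 1: Scale (0, -4) by 4 → (0, -16)
Step 2: Translate by (-1, -2) → (-1, -18)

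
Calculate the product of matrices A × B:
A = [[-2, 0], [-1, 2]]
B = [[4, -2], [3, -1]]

Matrix multiplication:
C[0][0] = -2×4 + 0×3 = -8
C[0][1] = -2×-2 + 0×-1 = 4
C[1][0] = -1×4 + 2×3 = 2
C[1][1] = -1×-2 + 2×-1 = 0
Result: [[-8, 4], [2, 0]]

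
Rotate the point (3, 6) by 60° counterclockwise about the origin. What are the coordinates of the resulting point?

Rotation matrix for 60°: [[cos 60°, -sin 60°], [sin 60°, cos 60°]] ≈ [[0.500000, -0.866025], [0.866025, 0.500000]]
[[0.500000, -0.866025], [0.866025, 0.500000]] × [3, 6]ᵀ ≈ [-3.6962, 5.5981]ᵀ
Result: (-3.6962, 5.5981)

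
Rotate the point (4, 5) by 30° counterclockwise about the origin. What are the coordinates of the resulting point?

Rotation matrix for 30°: [[cos 30°, -sin 30°], [sin 30°, cos 30°]] ≈ [[0.866025, -0.500000], [0.500000, 0.866025]]
[[0.866025, -0.500000], [0.500000, 0.866025]] × [4, 5]ᵀ ≈ [0.9641, 6.3301]ᵀ
Result: (0.9641, 6.3301)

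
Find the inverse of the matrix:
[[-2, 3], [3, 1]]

For [[a,b],[c,d]], inverse = (1/det)·[[d,-b],[-c,a]]
det = (-2)(1) - (3)(3) = -2 - 9 = -11
Inverse = (1/-11)·[[1, -3], [-3, -2]]
= [[-1/11, 3/11], [3/11, 2/11]]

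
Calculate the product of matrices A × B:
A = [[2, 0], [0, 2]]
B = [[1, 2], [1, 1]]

Matrix multiplication:
C[0][0] = 2×1 + 0×1 = 2
C[0][1] = 2×2 + 0×1 = 4
C[1][0] = 0×1 + 2×1 = 2
C[1][1] = 0×2 + 2×1 = 2
Result: [[2, 4], [2, 2]]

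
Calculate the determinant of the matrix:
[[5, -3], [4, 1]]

For a 2×2 matrix [[a, b], [c, d]], det = ad - bc
det = (5)(1) - (-3)(4) = 5 - -12 = 17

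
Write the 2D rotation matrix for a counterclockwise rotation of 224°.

Rotation matrix formula: [[cos θ, -sin θ], [sin θ, cos θ]]
For θ = 224°:
cos(224°) = -0.7193
sin(224°) = -0.6947
Result: [[-0.7193, 0.6947], [-0.6947, -0.7193]]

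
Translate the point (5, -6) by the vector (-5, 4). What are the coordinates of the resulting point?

Translation by (-5, 4) (homogeneous matrix [[1, 0, -5], [0, 1, 4], [0, 0, 1]]):
x' = 5 + -5 = 0
y' = -6 + 4 = -2
Result: (0, -2)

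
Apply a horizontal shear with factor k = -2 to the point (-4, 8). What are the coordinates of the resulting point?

Shear matrix for horizontal shear with factor k = -2:
[[1, -2], [0, 1]]
Result: (-4, 8) → (-20, 8)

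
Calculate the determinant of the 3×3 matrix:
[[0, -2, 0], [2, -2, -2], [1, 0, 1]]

Expansion along first row:
det = 0·det([[-2,-2],[0,1]]) - -2·det([[2,-2],[1,1]]) + 0·det([[2,-2],[1,0]])
    = 0·(-2·1 - -2·0) - -2·(2·1 - -2·1) + 0·(2·0 - -2·1)
    = 0·-2 - -2·4 + 0·2
    = 0 + 8 + 0 = 8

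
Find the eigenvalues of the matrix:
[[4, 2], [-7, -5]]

Characteristic equation: det(A - λI) = 0
λ² - (trace)λ + (det) = 0
trace = 4 + -5 = -1, det = (4)(-5) - (2)(-7) = -6
λ² - (-1)λ + (-6) = 0
λ = (-1 ± √((-1)² - 4·(-6))) / 2 = (-1 ± √25) / 2
Solving: λ = -3, 2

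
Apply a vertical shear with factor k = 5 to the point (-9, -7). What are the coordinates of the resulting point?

Shear matrix for vertical shear with factor k = 5:
[[1, 0], [5, 1]]
Result: (-9, -7) → (-9, -52)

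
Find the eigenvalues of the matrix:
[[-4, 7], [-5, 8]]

Characteristic equation: det(A - λI) = 0
λ² - (trace)λ + (det) = 0
trace = -4 + 8 = 4, det = (-4)(8) - (7)(-5) = 3
λ² - (4)λ + (3) = 0
λ = (4 ± √((4)² - 4·(3))) / 2 = (4 ± √4) / 2
Solving: λ = 1, 3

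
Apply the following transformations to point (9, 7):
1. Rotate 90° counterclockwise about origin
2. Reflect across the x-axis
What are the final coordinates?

Step 1: Rotate 90° → (-7, 9)
Step 2: Reflect across x-axis → (-7, -9)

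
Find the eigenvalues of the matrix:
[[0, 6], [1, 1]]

Characteristic equation: det(A - λI) = 0
λ² - (trace)λ + (det) = 0
trace = 0 + 1 = 1, det = (0)(1) - (6)(1) = -6
λ² - (1)λ + (-6) = 0
λ = (1 ± √((1)² - 4·(-6))) / 2 = (1 ± √25) / 2
Solving: λ = -2, 3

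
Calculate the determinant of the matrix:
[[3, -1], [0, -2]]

For a 2×2 matrix [[a, b], [c, d]], det = ad - bc
det = (3)(-2) - (-1)(0) = -6 - 0 = -6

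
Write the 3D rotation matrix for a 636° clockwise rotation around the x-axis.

Rotation matrix for clockwise 636° around x-axis:
A clockwise rotation by 636° is a counterclockwise rotation by -636°.
cos(-636°) = 0.1045, sin(-636°) = 0.9945
Result: [[1, 0, 0], [0, 0.1045, -0.9945], [0, 0.9945, 0.1045]]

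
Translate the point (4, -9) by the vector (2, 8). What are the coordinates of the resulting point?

Translation by (2, 8) (homogeneous matrix [[1, 0, 2], [0, 1, 8], [0, 0, 1]]):
x' = 4 + 2 = 6
y' = -9 + 8 = -1
Result: (6, -1)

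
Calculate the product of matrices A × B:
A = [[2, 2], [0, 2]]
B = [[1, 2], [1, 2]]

Matrix multiplication:
C[0][0] = 2×1 + 2×1 = 4
C[0][1] = 2×2 + 2×2 = 8
C[1][0] = 0×1 + 2×1 = 2
C[1][1] = 0×2 + 2×2 = 4
Result: [[4, 8], [2, 4]]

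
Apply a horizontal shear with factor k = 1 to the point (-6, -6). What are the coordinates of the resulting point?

Shear matrix for horizontal shear with factor k = 1:
[[1, 1], [0, 1]]
Result: (-6, -6) → (-12, -6)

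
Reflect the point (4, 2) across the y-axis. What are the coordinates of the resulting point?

Reflection across y-axis: (4, 2) → (-4, 2)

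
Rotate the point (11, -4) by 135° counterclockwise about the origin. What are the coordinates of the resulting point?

Rotation matrix for 135°: [[cos 135°, -sin 135°], [sin 135°, cos 135°]] ≈ [[-0.707107, -0.707107], [0.707107, -0.707107]]
[[-0.707107, -0.707107], [0.707107, -0.707107]] × [11, -4]ᵀ ≈ [-4.9497, 10.6066]ᵀ
Result: (-4.9497, 10.6066)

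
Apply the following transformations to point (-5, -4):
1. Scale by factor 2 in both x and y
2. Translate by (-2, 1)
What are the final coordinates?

Step 1: Scale (-5, -4) by 2 → (-10, -8)
Step 2: Translate by (-2, 1) → (-12, -7)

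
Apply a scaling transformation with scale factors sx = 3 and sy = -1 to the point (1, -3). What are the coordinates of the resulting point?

Scaling matrix:
[[3, 0], [0, -1]]
Result: (1 × 3, -3 × -1) = (3, 3)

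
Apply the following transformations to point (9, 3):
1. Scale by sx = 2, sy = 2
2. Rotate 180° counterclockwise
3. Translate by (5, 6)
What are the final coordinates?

Step 1: Scale → (18, 6)
Step 2: Rotate 180° → (-18, -6)
Step 3: Translate → (-13, 0)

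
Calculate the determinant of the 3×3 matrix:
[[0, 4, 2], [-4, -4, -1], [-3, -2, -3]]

Expansion along first row:
det = 0·det([[-4,-1],[-2,-3]]) - 4·det([[-4,-1],[-3,-3]]) + 2·det([[-4,-4],[-3,-2]])
    = 0·(-4·-3 - -1·-2) - 4·(-4·-3 - -1·-3) + 2·(-4·-2 - -4·-3)
    = 0·10 - 4·9 + 2·-4
    = 0 + -36 + -8 = -44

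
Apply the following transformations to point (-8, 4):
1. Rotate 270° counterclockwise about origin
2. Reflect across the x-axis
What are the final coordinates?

Step 1: Rotate 270° → (4, 8)
Step 2: Reflect across x-axis → (4, -8)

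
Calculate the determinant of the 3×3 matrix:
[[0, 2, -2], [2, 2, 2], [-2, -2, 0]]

Expansion along first row:
det = 0·det([[2,2],[-2,0]]) - 2·det([[2,2],[-2,0]]) + -2·det([[2,2],[-2,-2]])
    = 0·(2·0 - 2·-2) - 2·(2·0 - 2·-2) + -2·(2·-2 - 2·-2)
    = 0·4 - 2·4 + -2·0
    = 0 + -8 + 0 = -8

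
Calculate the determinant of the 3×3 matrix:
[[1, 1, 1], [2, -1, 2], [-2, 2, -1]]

Expansion along first row:
det = 1·det([[-1,2],[2,-1]]) - 1·det([[2,2],[-2,-1]]) + 1·det([[2,-1],[-2,2]])
    = 1·(-1·-1 - 2·2) - 1·(2·-1 - 2·-2) + 1·(2·2 - -1·-2)
    = 1·-3 - 1·2 + 1·2
    = -3 + -2 + 2 = -3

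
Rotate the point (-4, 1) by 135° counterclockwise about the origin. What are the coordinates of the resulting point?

Rotation matrix for 135°: [[cos 135°, -sin 135°], [sin 135°, cos 135°]] ≈ [[-0.707107, -0.707107], [0.707107, -0.707107]]
[[-0.707107, -0.707107], [0.707107, -0.707107]] × [-4, 1]ᵀ ≈ [2.1213, -3.5355]ᵀ
Result: (2.1213, -3.5355)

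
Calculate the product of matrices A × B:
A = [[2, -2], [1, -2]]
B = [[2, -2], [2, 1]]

Matrix multiplication:
C[0][0] = 2×2 + -2×2 = 0
C[0][1] = 2×-2 + -2×1 = -6
C[1][0] = 1×2 + -2×2 = -2
C[1][1] = 1×-2 + -2×1 = -4
Result: [[0, -6], [-2, -4]]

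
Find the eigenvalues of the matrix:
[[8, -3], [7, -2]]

Characteristic equation: det(A - λI) = 0
λ² - (trace)λ + (det) = 0
trace = 8 + -2 = 6, det = (8)(-2) - (-3)(7) = 5
λ² - (6)λ + (5) = 0
λ = (6 ± √((6)² - 4·(5))) / 2 = (6 ± √16) / 2
Solving: λ = 1, 5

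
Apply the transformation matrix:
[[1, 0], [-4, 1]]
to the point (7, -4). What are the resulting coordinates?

Matrix multiplication:
[[1, 0], [-4, 1]] × [7, -4]ᵀ
= [(1)(7) + (0)(-4), (-4)(7) + (1)(-4)]ᵀ
= [7, -32]ᵀ
Result: (7, -32)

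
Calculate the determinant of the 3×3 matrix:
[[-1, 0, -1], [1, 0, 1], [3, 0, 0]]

Expansion along first row:
det = -1·det([[0,1],[0,0]]) - 0·det([[1,1],[3,0]]) + -1·det([[1,0],[3,0]])
    = -1·(0·0 - 1·0) - 0·(1·0 - 1·3) + -1·(1·0 - 0·3)
    = -1·0 - 0·-3 + -1·0
    = 0 + 0 + 0 = 0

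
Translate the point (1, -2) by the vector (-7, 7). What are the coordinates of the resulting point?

Translation by (-7, 7) (homogeneous matrix [[1, 0, -7], [0, 1, 7], [0, 0, 1]]):
x' = 1 + -7 = -6
y' = -2 + 7 = 5
Result: (-6, 5)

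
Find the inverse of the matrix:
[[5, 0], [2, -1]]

For [[a,b],[c,d]], inverse = (1/det)·[[d,-b],[-c,a]]
det = (5)(-1) - (0)(2) = -5 - 0 = -5
Inverse = (1/-5)·[[-1, 0], [-2, 5]]
= [[1/5, 0], [2/5, -1]]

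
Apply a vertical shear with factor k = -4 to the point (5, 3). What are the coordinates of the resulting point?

Shear matrix for vertical shear with factor k = -4:
[[1, 0], [-4, 1]]
Result: (5, 3) → (5, -17)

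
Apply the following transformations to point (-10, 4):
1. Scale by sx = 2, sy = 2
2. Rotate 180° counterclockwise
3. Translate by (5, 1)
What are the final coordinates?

Step 1: Scale → (-20, 8)
Step 2: Rotate 180° → (20, -8)
Step 3: Translate → (25, -7)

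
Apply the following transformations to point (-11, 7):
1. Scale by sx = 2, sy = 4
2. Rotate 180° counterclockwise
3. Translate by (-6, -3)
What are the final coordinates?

Step 1: Scale → (-22, 28)
Step 2: Rotate 180° → (22, -28)
Step 3: Translate → (16, -31)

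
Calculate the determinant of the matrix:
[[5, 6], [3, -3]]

For a 2×2 matrix [[a, b], [c, d]], det = ad - bc
det = (5)(-3) - (6)(3) = -15 - 18 = -33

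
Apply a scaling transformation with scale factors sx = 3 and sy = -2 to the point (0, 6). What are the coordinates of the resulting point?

Scaling matrix:
[[3, 0], [0, -2]]
Result: (0 × 3, 6 × -2) = (0, -12)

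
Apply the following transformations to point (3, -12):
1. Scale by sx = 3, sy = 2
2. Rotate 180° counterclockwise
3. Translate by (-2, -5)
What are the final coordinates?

Step 1: Scale → (9, -24)
Step 2: Rotate 180° → (-9, 24)
Step 3: Translate → (-11, 19)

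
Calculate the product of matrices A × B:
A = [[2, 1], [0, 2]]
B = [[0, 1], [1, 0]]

Matrix multiplication:
C[0][0] = 2×0 + 1×1 = 1
C[0][1] = 2×1 + 1×0 = 2
C[1][0] = 0×0 + 2×1 = 2
C[1][1] = 0×1 + 2×0 = 0
Result: [[1, 2], [2, 0]]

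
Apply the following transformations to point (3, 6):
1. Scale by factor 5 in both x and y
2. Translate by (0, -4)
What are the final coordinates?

Step 1: Scale (3, 6) by 5 → (15, 30)
Step 2: Translate by (0, -4) → (15, 26)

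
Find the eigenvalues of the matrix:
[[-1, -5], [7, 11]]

Characteristic equation: det(A - λI) = 0
λ² - (trace)λ + (det) = 0
trace = -1 + 11 = 10, det = (-1)(11) - (-5)(7) = 24
λ² - (10)λ + (24) = 0
λ = (10 ± √((10)² - 4·(24))) / 2 = (10 ± √4) / 2
Solving: λ = 4, 6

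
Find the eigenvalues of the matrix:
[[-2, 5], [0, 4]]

Characteristic equation: det(A - λI) = 0
λ² - (trace)λ + (det) = 0
trace = -2 + 4 = 2, det = (-2)(4) - (5)(0) = -8
λ² - (2)λ + (-8) = 0
λ = (2 ± √((2)² - 4·(-8))) / 2 = (2 ± √36) / 2
Solving: λ = -2, 4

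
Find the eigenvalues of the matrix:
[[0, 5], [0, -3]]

Characteristic equation: det(A - λI) = 0
λ² - (trace)λ + (det) = 0
trace = 0 + -3 = -3, det = (0)(-3) - (5)(0) = 0
λ² - (-3)λ + (0) = 0
λ = (-3 ± √((-3)² - 4·(0))) / 2 = (-3 ± √9) / 2
Solving: λ = -3, 0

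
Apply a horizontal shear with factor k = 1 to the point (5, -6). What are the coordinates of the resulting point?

Shear matrix for horizontal shear with factor k = 1:
[[1, 1], [0, 1]]
Result: (5, -6) → (-1, -6)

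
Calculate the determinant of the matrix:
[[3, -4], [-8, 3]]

For a 2×2 matrix [[a, b], [c, d]], det = ad - bc
det = (3)(3) - (-4)(-8) = 9 - 32 = -23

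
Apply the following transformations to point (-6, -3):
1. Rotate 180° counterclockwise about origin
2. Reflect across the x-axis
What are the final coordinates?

Step 1: Rotate 180° → (6, 3)
Step 2: Reflect across x-axis → (6, -3)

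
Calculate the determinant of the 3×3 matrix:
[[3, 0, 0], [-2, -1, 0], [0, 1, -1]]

Expansion along first row:
det = 3·det([[-1,0],[1,-1]]) - 0·det([[-2,0],[0,-1]]) + 0·det([[-2,-1],[0,1]])
    = 3·(-1·-1 - 0·1) - 0·(-2·-1 - 0·0) + 0·(-2·1 - -1·0)
    = 3·1 - 0·2 + 0·-2
    = 3 + 0 + 0 = 3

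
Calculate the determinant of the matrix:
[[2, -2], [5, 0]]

For a 2×2 matrix [[a, b], [c, d]], det = ad - bc
det = (2)(0) - (-2)(5) = 0 - -10 = 10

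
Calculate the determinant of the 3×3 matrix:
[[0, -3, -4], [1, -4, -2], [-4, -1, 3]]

Expansion along first row:
det = 0·det([[-4,-2],[-1,3]]) - -3·det([[1,-2],[-4,3]]) + -4·det([[1,-4],[-4,-1]])
    = 0·(-4·3 - -2·-1) - -3·(1·3 - -2·-4) + -4·(1·-1 - -4·-4)
    = 0·-14 - -3·-5 + -4·-17
    = 0 + -15 + 68 = 53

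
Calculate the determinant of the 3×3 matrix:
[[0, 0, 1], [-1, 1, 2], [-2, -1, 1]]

Expansion along first row:
det = 0·det([[1,2],[-1,1]]) - 0·det([[-1,2],[-2,1]]) + 1·det([[-1,1],[-2,-1]])
    = 0·(1·1 - 2·-1) - 0·(-1·1 - 2·-2) + 1·(-1·-1 - 1·-2)
    = 0·3 - 0·3 + 1·3
    = 0 + 0 + 3 = 3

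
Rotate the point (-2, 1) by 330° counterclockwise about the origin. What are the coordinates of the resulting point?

Rotation matrix for 330°: [[cos 330°, -sin 330°], [sin 330°, cos 330°]] ≈ [[0.866025, 0.500000], [-0.500000, 0.866025]]
[[0.866025, 0.500000], [-0.500000, 0.866025]] × [-2, 1]ᵀ ≈ [-1.2321, 1.8660]ᵀ
Result: (-1.2321, 1.8660)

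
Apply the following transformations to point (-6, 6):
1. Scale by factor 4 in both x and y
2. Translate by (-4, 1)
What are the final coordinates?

Step 1: Scale (-6, 6) by 4 → (-24, 24)
Step 2: Translate by (-4, 1) → (-28, 25)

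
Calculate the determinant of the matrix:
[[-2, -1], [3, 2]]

For a 2×2 matrix [[a, b], [c, d]], det = ad - bc
det = (-2)(2) - (-1)(3) = -4 - -3 = -1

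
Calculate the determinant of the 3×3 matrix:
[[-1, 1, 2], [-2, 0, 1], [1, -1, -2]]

Expansion along first row:
det = -1·det([[0,1],[-1,-2]]) - 1·det([[-2,1],[1,-2]]) + 2·det([[-2,0],[1,-1]])
    = -1·(0·-2 - 1·-1) - 1·(-2·-2 - 1·1) + 2·(-2·-1 - 0·1)
    = -1·1 - 1·3 + 2·2
    = -1 + -3 + 4 = 0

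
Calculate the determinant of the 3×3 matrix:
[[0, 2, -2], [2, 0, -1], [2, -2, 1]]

Expansion along first row:
det = 0·det([[0,-1],[-2,1]]) - 2·det([[2,-1],[2,1]]) + -2·det([[2,0],[2,-2]])
    = 0·(0·1 - -1·-2) - 2·(2·1 - -1·2) + -2·(2·-2 - 0·2)
    = 0·-2 - 2·4 + -2·-4
    = 0 + -8 + 8 = 0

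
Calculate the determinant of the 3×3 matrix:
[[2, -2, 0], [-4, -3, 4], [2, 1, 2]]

Expansion along first row:
det = 2·det([[-3,4],[1,2]]) - -2·det([[-4,4],[2,2]]) + 0·det([[-4,-3],[2,1]])
    = 2·(-3·2 - 4·1) - -2·(-4·2 - 4·2) + 0·(-4·1 - -3·2)
    = 2·-10 - -2·-16 + 0·2
    = -20 + -32 + 0 = -52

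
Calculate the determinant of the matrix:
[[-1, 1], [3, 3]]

For a 2×2 matrix [[a, b], [c, d]], det = ad - bc
det = (-1)(3) - (1)(3) = -3 - 3 = -6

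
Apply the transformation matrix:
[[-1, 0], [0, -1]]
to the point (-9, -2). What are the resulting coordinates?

Matrix multiplication:
[[-1, 0], [0, -1]] × [-9, -2]ᵀ
= [(-1)(-9) + (0)(-2), (0)(-9) + (-1)(-2)]ᵀ
= [9, 2]ᵀ
Result: (9, 2)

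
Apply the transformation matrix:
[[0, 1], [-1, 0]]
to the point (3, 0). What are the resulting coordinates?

Matrix multiplication:
[[0, 1], [-1, 0]] × [3, 0]ᵀ
= [(0)(3) + (1)(0), (-1)(3) + (0)(0)]ᵀ
= [0, -3]ᵀ
Result: (0, -3)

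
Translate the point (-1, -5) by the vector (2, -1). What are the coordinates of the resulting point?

Translation by (2, -1) (homogeneous matrix [[1, 0, 2], [0, 1, -1], [0, 0, 1]]):
x' = -1 + 2 = 1
y' = -5 + -1 = -6
Result: (1, -6)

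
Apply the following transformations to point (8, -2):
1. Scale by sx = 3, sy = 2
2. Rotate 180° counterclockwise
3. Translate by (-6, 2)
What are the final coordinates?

Step 1: Scale → (24, -4)
Step 2: Rotate 180° → (-24, 4)
Step 3: Translate → (-30, 6)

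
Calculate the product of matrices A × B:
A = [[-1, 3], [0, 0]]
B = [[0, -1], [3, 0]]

Matrix multiplication:
C[0][0] = -1×0 + 3×3 = 9
C[0][1] = -1×-1 + 3×0 = 1
C[1][0] = 0×0 + 0×3 = 0
C[1][1] = 0×-1 + 0×0 = 0
Result: [[9, 1], [0, 0]]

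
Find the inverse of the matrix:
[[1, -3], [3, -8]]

For [[a,b],[c,d]], inverse = (1/det)·[[d,-b],[-c,a]]
det = (1)(-8) - (-3)(3) = -8 - -9 = 1
Inverse = [[-8, 3], [-3, 1]]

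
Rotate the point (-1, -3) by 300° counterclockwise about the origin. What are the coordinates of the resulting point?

Rotation matrix for 300°: [[cos 300°, -sin 300°], [sin 300°, cos 300°]] ≈ [[0.500000, 0.866025], [-0.866025, 0.500000]]
[[0.500000, 0.866025], [-0.866025, 0.500000]] × [-1, -3]ᵀ ≈ [-3.0981, -0.6340]ᵀ
Result: (-3.0981, -0.6340)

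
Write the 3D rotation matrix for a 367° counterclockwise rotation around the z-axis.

Rotation matrix for counterclockwise 367° around z-axis:
cos(367°) = 0.9925, sin(367°) = 0.1219
Result: [[0.9925, -0.1219, 0], [0.1219, 0.9925, 0], [0, 0, 1]]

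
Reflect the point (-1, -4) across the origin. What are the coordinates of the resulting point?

Reflection across origin: (-1, -4) → (1, 4)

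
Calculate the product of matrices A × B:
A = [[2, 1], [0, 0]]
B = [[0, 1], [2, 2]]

Matrix multiplication:
C[0][0] = 2×0 + 1×2 = 2
C[0][1] = 2×1 + 1×2 = 4
C[1][0] = 0×0 + 0×2 = 0
C[1][1] = 0×1 + 0×2 = 0
Result: [[2, 4], [0, 0]]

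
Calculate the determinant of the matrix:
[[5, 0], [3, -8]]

For a 2×2 matrix [[a, b], [c, d]], det = ad - bc
det = (5)(-8) - (0)(3) = -40 - 0 = -40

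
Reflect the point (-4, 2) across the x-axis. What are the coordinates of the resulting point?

Reflection across x-axis: (-4, 2) → (-4, -2)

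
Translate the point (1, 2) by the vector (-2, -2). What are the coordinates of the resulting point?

Translation by (-2, -2) (homogeneous matrix [[1, 0, -2], [0, 1, -2], [0, 0, 1]]):
x' = 1 + -2 = -1
y' = 2 + -2 = 0
Result: (-1, 0)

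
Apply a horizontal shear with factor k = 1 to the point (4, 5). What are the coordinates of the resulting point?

Shear matrix for horizontal shear with factor k = 1:
[[1, 1], [0, 1]]
Result: (4, 5) → (9, 5)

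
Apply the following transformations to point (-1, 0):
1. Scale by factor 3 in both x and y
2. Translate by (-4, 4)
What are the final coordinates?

Step 1: Scale (-1, 0) by 3 → (-3, 0)
Step 2: Translate by (-4, 4) → (-7, 4)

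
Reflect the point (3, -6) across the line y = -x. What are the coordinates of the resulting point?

Reflection across line y = -x: (3, -6) → (6, -3)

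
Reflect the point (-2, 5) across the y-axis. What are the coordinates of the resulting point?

Reflection across y-axis: (-2, 5) → (2, 5)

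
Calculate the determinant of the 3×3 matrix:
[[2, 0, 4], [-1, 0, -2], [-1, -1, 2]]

Expansion along first row:
det = 2·det([[0,-2],[-1,2]]) - 0·det([[-1,-2],[-1,2]]) + 4·det([[-1,0],[-1,-1]])
    = 2·(0·2 - -2·-1) - 0·(-1·2 - -2·-1) + 4·(-1·-1 - 0·-1)
    = 2·-2 - 0·-4 + 4·1
    = -4 + 0 + 4 = 0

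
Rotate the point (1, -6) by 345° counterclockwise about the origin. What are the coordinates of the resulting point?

Rotation matrix for 345°: [[cos 345°, -sin 345°], [sin 345°, cos 345°]] ≈ [[0.965926, 0.258819], [-0.258819, 0.965926]]
[[0.965926, 0.258819], [-0.258819, 0.965926]] × [1, -6]ᵀ ≈ [-0.5870, -6.0544]ᵀ
Result: (-0.5870, -6.0544)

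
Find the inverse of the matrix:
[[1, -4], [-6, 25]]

For [[a,b],[c,d]], inverse = (1/det)·[[d,-b],[-c,a]]
det = (1)(25) - (-4)(-6) = 25 - 24 = 1
Inverse = [[25, 4], [6, 1]]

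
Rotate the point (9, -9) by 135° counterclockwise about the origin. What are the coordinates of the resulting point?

Rotation matrix for 135°: [[cos 135°, -sin 135°], [sin 135°, cos 135°]] ≈ [[-0.707107, -0.707107], [0.707107, -0.707107]]
[[-0.707107, -0.707107], [0.707107, -0.707107]] × [9, -9]ᵀ ≈ [0, 12.7279]ᵀ
Result: (0, 12.7279)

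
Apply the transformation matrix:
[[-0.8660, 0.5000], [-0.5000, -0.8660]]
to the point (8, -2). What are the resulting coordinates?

Matrix multiplication:
[[-0.8660, 0.5000], [-0.5000, -0.8660]] × [8, -2]ᵀ
= [(-0.8660)(8) + (0.5000)(-2), (-0.5000)(8) + (-0.8660)(-2)]ᵀ
= [-7.9280, -2.2680]ᵀ
Result: (-7.9280, -2.2680)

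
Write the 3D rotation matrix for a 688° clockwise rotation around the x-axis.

Rotation matrix for clockwise 688° around x-axis:
A clockwise rotation by 688° is a counterclockwise rotation by -688°.
cos(-688°) = 0.8480, sin(-688°) = 0.5299
Result: [[1, 0, 0], [0, 0.8480, -0.5299], [0, 0.5299, 0.8480]]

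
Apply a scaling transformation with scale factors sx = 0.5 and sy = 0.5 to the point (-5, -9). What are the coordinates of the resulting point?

Scaling matrix:
[[0.50, 0], [0, 0.50]]
Result: (-5 × 0.5, -9 × 0.5) = (-2.5, -4.5)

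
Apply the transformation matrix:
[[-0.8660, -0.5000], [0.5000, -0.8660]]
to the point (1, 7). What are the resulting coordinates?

Matrix multiplication:
[[-0.8660, -0.5000], [0.5000, -0.8660]] × [1, 7]ᵀ
= [(-0.8660)(1) + (-0.5000)(7), (0.5000)(1) + (-0.8660)(7)]ᵀ
= [-4.3660, -5.5620]ᵀ
Result: (-4.3660, -5.5620)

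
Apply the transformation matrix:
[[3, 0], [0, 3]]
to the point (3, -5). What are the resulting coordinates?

Matrix multiplication:
[[3, 0], [0, 3]] × [3, -5]ᵀ
= [(3)(3) + (0)(-5), (0)(3) + (3)(-5)]ᵀ
= [9, -15]ᵀ
Result: (9, -15)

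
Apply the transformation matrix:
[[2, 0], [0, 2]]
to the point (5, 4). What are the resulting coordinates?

Matrix multiplication:
[[2, 0], [0, 2]] × [5, 4]ᵀ
= [(2)(5) + (0)(4), (0)(5) + (2)(4)]ᵀ
= [10, 8]ᵀ
Result: (10, 8)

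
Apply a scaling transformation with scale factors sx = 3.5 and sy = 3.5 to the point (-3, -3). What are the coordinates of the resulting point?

Scaling matrix:
[[3.50, 0], [0, 3.50]]
Result: (-3 × 3.5, -3 × 3.5) = (-10.5, -10.5)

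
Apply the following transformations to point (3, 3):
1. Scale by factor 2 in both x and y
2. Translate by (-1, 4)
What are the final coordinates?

Step 1: Scale (3, 3) by 2 → (6, 6)
Step 2: Translate by (-1, 4) → (5, 10)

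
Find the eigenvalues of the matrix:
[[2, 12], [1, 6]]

Characteristic equation: det(A - λI) = 0
λ² - (trace)λ + (det) = 0
trace = 2 + 6 = 8, det = (2)(6) - (12)(1) = 0
λ² - (8)λ + (0) = 0
λ = (8 ± √((8)² - 4·(0))) / 2 = (8 ± √64) / 2
Solving: λ = 0, 8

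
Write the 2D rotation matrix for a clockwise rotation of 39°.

Rotation matrix formula: [[cos θ, -sin θ], [sin θ, cos θ]]
A clockwise rotation by 39° is equivalent to a counterclockwise rotation by -39°.
For θ = -39°:
cos(-39°) = 0.7771
sin(-39°) = -0.6293
Result: [[0.7771, 0.6293], [-0.6293, 0.7771]]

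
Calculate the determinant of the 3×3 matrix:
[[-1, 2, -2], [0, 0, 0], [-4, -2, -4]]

Expansion along first row:
det = -1·det([[0,0],[-2,-4]]) - 2·det([[0,0],[-4,-4]]) + -2·det([[0,0],[-4,-2]])
    = -1·(0·-4 - 0·-2) - 2·(0·-4 - 0·-4) + -2·(0·-2 - 0·-4)
    = -1·0 - 2·0 + -2·0
    = 0 + 0 + 0 = 0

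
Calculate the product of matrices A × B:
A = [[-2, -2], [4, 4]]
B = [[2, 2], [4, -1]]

Matrix multiplication:
C[0][0] = -2×2 + -2×4 = -12
C[0][1] = -2×2 + -2×-1 = -2
C[1][0] = 4×2 + 4×4 = 24
C[1][1] = 4×2 + 4×-1 = 4
Result: [[-12, -2], [24, 4]]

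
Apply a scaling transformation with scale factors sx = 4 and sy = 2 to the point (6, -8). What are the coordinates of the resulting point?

Scaling matrix:
[[4, 0], [0, 2]]
Result: (6 × 4, -8 × 2) = (24, -16)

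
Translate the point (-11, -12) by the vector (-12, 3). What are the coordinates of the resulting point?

Translation by (-12, 3) (homogeneous matrix [[1, 0, -12], [0, 1, 3], [0, 0, 1]]):
x' = -11 + -12 = -23
y' = -12 + 3 = -9
Result: (-23, -9)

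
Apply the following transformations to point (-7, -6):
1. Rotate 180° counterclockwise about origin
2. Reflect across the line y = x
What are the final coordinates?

Step 1: Rotate 180° → (7, 6)
Step 2: Reflect across line y = x → (6, 7)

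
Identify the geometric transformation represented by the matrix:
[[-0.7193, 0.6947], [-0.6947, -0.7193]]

This matrix represents: rotation by 224° counterclockwise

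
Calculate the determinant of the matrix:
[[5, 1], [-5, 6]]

For a 2×2 matrix [[a, b], [c, d]], det = ad - bc
det = (5)(6) - (1)(-5) = 30 - -5 = 35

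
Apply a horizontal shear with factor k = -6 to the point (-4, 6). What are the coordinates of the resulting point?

Shear matrix for horizontal shear with factor k = -6:
[[1, -6], [0, 1]]
Result: (-4, 6) → (-40, 6)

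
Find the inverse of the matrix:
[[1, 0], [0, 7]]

For [[a,b],[c,d]], inverse = (1/det)·[[d,-b],[-c,a]]
det = (1)(7) - (0)(0) = 7 - 0 = 7
Inverse = (1/7)·[[7, 0], [0, 1]]
= [[1, 0], [0, 1/7]]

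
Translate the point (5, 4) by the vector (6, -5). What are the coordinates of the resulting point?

Translation by (6, -5) (homogeneous matrix [[1, 0, 6], [0, 1, -5], [0, 0, 1]]):
x' = 5 + 6 = 11
y' = 4 + -5 = -1
Result: (11, -1)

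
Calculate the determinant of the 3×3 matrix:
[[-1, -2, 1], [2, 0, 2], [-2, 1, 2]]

Expansion along first row:
det = -1·det([[0,2],[1,2]]) - -2·det([[2,2],[-2,2]]) + 1·det([[2,0],[-2,1]])
    = -1·(0·2 - 2·1) - -2·(2·2 - 2·-2) + 1·(2·1 - 0·-2)
    = -1·-2 - -2·8 + 1·2
    = 2 + 16 + 2 = 20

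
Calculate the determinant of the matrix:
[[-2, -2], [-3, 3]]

For a 2×2 matrix [[a, b], [c, d]], det = ad - bc
det = (-2)(3) - (-2)(-3) = -6 - 6 = -12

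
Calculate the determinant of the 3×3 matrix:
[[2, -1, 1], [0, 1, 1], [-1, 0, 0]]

Expansion along first row:
det = 2·det([[1,1],[0,0]]) - -1·det([[0,1],[-1,0]]) + 1·det([[0,1],[-1,0]])
    = 2·(1·0 - 1·0) - -1·(0·0 - 1·-1) + 1·(0·0 - 1·-1)
    = 2·0 - -1·1 + 1·1
    = 0 + 1 + 1 = 2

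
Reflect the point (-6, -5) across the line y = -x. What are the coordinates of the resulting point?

Reflection across line y = -x: (-6, -5) → (5, 6)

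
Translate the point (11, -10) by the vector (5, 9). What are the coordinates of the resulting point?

Translation by (5, 9) (homogeneous matrix [[1, 0, 5], [0, 1, 9], [0, 0, 1]]):
x' = 11 + 5 = 16
y' = -10 + 9 = -1
Result: (16, -1)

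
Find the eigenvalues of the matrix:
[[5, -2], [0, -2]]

Characteristic equation: det(A - λI) = 0
λ² - (trace)λ + (det) = 0
trace = 5 + -2 = 3, det = (5)(-2) - (-2)(0) = -10
λ² - (3)λ + (-10) = 0
λ = (3 ± √((3)² - 4·(-10))) / 2 = (3 ± √49) / 2
Solving: λ = -2, 5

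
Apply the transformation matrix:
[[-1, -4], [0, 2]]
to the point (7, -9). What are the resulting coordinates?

Matrix multiplication:
[[-1, -4], [0, 2]] × [7, -9]ᵀ
= [(-1)(7) + (-4)(-9), (0)(7) + (2)(-9)]ᵀ
= [29, -18]ᵀ
Result: (29, -18)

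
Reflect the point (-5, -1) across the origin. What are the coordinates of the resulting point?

Reflection across origin: (-5, -1) → (5, 1)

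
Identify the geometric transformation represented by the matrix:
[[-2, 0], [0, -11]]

This matrix represents: non-uniform scaling by sx = -2, sy = -11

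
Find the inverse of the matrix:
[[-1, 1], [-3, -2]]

For [[a,b],[c,d]], inverse = (1/det)·[[d,-b],[-c,a]]
det = (-1)(-2) - (1)(-3) = 2 - -3 = 5
Inverse = (1/5)·[[-2, -1], [3, -1]]
= [[-2/5, -1/5], [3/5, -1/5]]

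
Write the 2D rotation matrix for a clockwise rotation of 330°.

Rotation matrix formula: [[cos θ, -sin θ], [sin θ, cos θ]]
A clockwise rotation by 330° is equivalent to a counterclockwise rotation by -330°.
For θ = -330°:
cos(-330°) = √3/2
sin(-330°) = 1/2
Result: [[√3/2, -1/2], [1/2, √3/2]]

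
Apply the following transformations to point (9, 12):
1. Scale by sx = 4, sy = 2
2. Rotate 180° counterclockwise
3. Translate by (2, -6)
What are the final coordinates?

Step 1: Scale → (36, 24)
Step 2: Rotate 180° → (-36, -24)
Step 3: Translate → (-34, -30)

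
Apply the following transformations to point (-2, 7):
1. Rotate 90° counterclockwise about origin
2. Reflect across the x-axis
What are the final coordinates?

Step 1: Rotate 90° → (-7, -2)
Step 2: Reflect across x-axis → (-7, 2)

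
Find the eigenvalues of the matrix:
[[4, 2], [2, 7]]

Characteristic equation: det(A - λI) = 0
λ² - (trace)λ + (det) = 0
trace = 4 + 7 = 11, det = (4)(7) - (2)(2) = 24
λ² - (11)λ + (24) = 0
λ = (11 ± √((11)² - 4·(24))) / 2 = (11 ± √25) / 2
Solving: λ = 3, 8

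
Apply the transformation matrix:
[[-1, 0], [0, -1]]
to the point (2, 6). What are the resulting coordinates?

Matrix multiplication:
[[-1, 0], [0, -1]] × [2, 6]ᵀ
= [(-1)(2) + (0)(6), (0)(2) + (-1)(6)]ᵀ
= [-2, -6]ᵀ
Result: (-2, -6)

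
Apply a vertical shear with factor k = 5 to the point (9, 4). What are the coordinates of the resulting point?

Shear matrix for vertical shear with factor k = 5:
[[1, 0], [5, 1]]
Result: (9, 4) → (9, 49)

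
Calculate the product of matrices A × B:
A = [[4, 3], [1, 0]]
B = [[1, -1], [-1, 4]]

Matrix multiplication:
C[0][0] = 4×1 + 3×-1 = 1
C[0][1] = 4×-1 + 3×4 = 8
C[1][0] = 1×1 + 0×-1 = 1
C[1][1] = 1×-1 + 0×4 = -1
Result: [[1, 8], [1, -1]]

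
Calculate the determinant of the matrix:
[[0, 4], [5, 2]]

For a 2×2 matrix [[a, b], [c, d]], det = ad - bc
det = (0)(2) - (4)(5) = 0 - 20 = -20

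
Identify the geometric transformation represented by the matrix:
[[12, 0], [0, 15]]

This matrix represents: non-uniform scaling by sx = 12, sy = 15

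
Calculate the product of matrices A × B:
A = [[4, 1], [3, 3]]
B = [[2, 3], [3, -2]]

Matrix multiplication:
C[0][0] = 4×2 + 1×3 = 11
C[0][1] = 4×3 + 1×-2 = 10
C[1][0] = 3×2 + 3×3 = 15
C[1][1] = 3×3 + 3×-2 = 3
Result: [[11, 10], [15, 3]]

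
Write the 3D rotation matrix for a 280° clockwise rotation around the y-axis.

Rotation matrix for clockwise 280° around y-axis:
A clockwise rotation by 280° is a counterclockwise rotation by -280°.
cos(-280°) = 0.1736, sin(-280°) = 0.9848
Result: [[0.1736, 0, 0.9848], [0, 1, 0], [-0.9848, 0, 0.1736]]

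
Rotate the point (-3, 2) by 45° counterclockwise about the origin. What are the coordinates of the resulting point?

Rotation matrix for 45°: [[cos 45°, -sin 45°], [sin 45°, cos 45°]] ≈ [[0.707107, -0.707107], [0.707107, 0.707107]]
[[0.707107, -0.707107], [0.707107, 0.707107]] × [-3, 2]ᵀ ≈ [-3.5355, -0.7071]ᵀ
Result: (-3.5355, -0.7071)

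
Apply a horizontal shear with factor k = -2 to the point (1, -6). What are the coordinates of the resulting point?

Shear matrix for horizontal shear with factor k = -2:
[[1, -2], [0, 1]]
Result: (1, -6) → (13, -6)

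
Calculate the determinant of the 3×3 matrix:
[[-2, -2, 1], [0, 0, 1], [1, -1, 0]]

Expansion along first row:
det = -2·det([[0,1],[-1,0]]) - -2·det([[0,1],[1,0]]) + 1·det([[0,0],[1,-1]])
    = -2·(0·0 - 1·-1) - -2·(0·0 - 1·1) + 1·(0·-1 - 0·1)
    = -2·1 - -2·-1 + 1·0
    = -2 + -2 + 0 = -4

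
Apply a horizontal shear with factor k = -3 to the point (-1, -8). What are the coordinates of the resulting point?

Shear matrix for horizontal shear with factor k = -3:
[[1, -3], [0, 1]]
Result: (-1, -8) → (23, -8)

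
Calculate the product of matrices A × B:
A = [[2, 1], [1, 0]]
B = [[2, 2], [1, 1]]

Matrix multiplication:
C[0][0] = 2×2 + 1×1 = 5
C[0][1] = 2×2 + 1×1 = 5
C[1][0] = 1×2 + 0×1 = 2
C[1][1] = 1×2 + 0×1 = 2
Result: [[5, 5], [2, 2]]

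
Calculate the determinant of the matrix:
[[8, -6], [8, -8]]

For a 2×2 matrix [[a, b], [c, d]], det = ad - bc
det = (8)(-8) - (-6)(8) = -64 - -48 = -16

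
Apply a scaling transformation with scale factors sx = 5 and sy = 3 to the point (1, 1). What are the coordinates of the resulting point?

Scaling matrix:
[[5, 0], [0, 3]]
Result: (1 × 5, 1 × 3) = (5, 3)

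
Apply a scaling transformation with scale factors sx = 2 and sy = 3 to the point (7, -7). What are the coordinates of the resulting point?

Scaling matrix:
[[2, 0], [0, 3]]
Result: (7 × 2, -7 × 3) = (14, -21)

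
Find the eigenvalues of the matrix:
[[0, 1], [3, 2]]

Characteristic equation: det(A - λI) = 0
λ² - (trace)λ + (det) = 0
trace = 0 + 2 = 2, det = (0)(2) - (1)(3) = -3
λ² - (2)λ + (-3) = 0
λ = (2 ± √((2)² - 4·(-3))) / 2 = (2 ± √16) / 2
Solving: λ = -1, 3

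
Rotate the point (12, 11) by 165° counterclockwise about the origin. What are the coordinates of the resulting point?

Rotation matrix for 165°: [[cos 165°, -sin 165°], [sin 165°, cos 165°]] ≈ [[-0.965926, -0.258819], [0.258819, -0.965926]]
[[-0.965926, -0.258819], [0.258819, -0.965926]] × [12, 11]ᵀ ≈ [-14.4381, -7.5194]ᵀ
Result: (-14.4381, -7.5194)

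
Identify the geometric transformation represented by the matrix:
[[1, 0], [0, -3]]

This matrix represents: non-uniform scaling by sx = 1, sy = -3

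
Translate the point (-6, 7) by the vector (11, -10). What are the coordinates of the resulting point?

Translation by (11, -10) (homogeneous matrix [[1, 0, 11], [0, 1, -10], [0, 0, 1]]):
x' = -6 + 11 = 5
y' = 7 + -10 = -3
Result: (5, -3)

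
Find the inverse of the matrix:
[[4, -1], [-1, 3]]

For [[a,b],[c,d]], inverse = (1/det)·[[d,-b],[-c,a]]
det = (4)(3) - (-1)(-1) = 12 - 1 = 11
Inverse = (1/11)·[[3, 1], [1, 4]]
= [[3/11, 1/11], [1/11, 4/11]]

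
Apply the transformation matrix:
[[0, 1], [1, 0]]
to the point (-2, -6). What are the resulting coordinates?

Matrix multiplication:
[[0, 1], [1, 0]] × [-2, -6]ᵀ
= [(0)(-2) + (1)(-6), (1)(-2) + (0)(-6)]ᵀ
= [-6, -2]ᵀ
Result: (-6, -2)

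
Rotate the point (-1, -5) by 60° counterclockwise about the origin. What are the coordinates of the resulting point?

Rotation matrix for 60°: [[cos 60°, -sin 60°], [sin 60°, cos 60°]] ≈ [[0.500000, -0.866025], [0.866025, 0.500000]]
[[0.500000, -0.866025], [0.866025, 0.500000]] × [-1, -5]ᵀ ≈ [3.8301, -3.3660]ᵀ
Result: (3.8301, -3.3660)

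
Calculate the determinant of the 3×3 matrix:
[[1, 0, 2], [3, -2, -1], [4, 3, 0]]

Expansion along first row:
det = 1·det([[-2,-1],[3,0]]) - 0·det([[3,-1],[4,0]]) + 2·det([[3,-2],[4,3]])
    = 1·(-2·0 - -1·3) - 0·(3·0 - -1·4) + 2·(3·3 - -2·4)
    = 1·3 - 0·4 + 2·17
    = 3 + 0 + 34 = 37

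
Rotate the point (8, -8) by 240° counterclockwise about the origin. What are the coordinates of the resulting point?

Rotation matrix for 240°: [[cos 240°, -sin 240°], [sin 240°, cos 240°]] ≈ [[-0.500000, 0.866025], [-0.866025, -0.500000]]
[[-0.500000, 0.866025], [-0.866025, -0.500000]] × [8, -8]ᵀ ≈ [-10.9282, -2.9282]ᵀ
Result: (-10.9282, -2.9282)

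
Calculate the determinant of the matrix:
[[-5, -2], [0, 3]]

For a 2×2 matrix [[a, b], [c, d]], det = ad - bc
det = (-5)(3) - (-2)(0) = -15 - 0 = -15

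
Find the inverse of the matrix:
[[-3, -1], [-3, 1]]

For [[a,b],[c,d]], inverse = (1/det)·[[d,-b],[-c,a]]
det = (-3)(1) - (-1)(-3) = -3 - 3 = -6
Inverse = (1/-6)·[[1, 1], [3, -3]]
= [[-1/6, -1/6], [-1/2, 1/2]]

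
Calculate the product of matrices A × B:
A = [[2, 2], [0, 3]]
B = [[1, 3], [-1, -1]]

Matrix multiplication:
C[0][0] = 2×1 + 2×-1 = 0
C[0][1] = 2×3 + 2×-1 = 4
C[1][0] = 0×1 + 3×-1 = -3
C[1][1] = 0×3 + 3×-1 = -3
Result: [[0, 4], [-3, -3]]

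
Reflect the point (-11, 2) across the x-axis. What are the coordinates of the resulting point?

Reflection across x-axis: (-11, 2) → (-11, -2)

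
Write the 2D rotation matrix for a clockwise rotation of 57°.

Rotation matrix formula: [[cos θ, -sin θ], [sin θ, cos θ]]
A clockwise rotation by 57° is equivalent to a counterclockwise rotation by -57°.
For θ = -57°:
cos(-57°) = 0.5446
sin(-57°) = -0.8387
Result: [[0.5446, 0.8387], [-0.8387, 0.5446]]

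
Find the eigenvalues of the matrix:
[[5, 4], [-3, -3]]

Characteristic equation: det(A - λI) = 0
λ² - (trace)λ + (det) = 0
trace = 5 + -3 = 2, det = (5)(-3) - (4)(-3) = -3
λ² - (2)λ + (-3) = 0
λ = (2 ± √((2)² - 4·(-3))) / 2 = (2 ± √16) / 2
Solving: λ = -1, 3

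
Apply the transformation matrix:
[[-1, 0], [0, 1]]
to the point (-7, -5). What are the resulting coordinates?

Matrix multiplication:
[[-1, 0], [0, 1]] × [-7, -5]ᵀ
= [(-1)(-7) + (0)(-5), (0)(-7) + (1)(-5)]ᵀ
= [7, -5]ᵀ
Result: (7, -5)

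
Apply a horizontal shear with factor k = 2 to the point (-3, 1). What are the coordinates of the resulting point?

Shear matrix for horizontal shear with factor k = 2:
[[1, 2], [0, 1]]
Result: (-3, 1) → (-1, 1)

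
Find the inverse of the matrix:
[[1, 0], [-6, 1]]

For [[a,b],[c,d]], inverse = (1/det)·[[d,-b],[-c,a]]
det = (1)(1) - (0)(-6) = 1 - 0 = 1
Inverse = [[1, 0], [6, 1]]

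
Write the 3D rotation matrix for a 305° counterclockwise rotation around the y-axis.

Rotation matrix for counterclockwise 305° around y-axis:
cos(305°) = 0.5736, sin(305°) = -0.8192
Result: [[0.5736, 0, -0.8192], [0, 1, 0], [0.8192, 0, 0.5736]]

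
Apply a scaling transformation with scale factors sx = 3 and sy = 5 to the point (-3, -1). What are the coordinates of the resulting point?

Scaling matrix:
[[3, 0], [0, 5]]
Result: (-3 × 3, -1 × 5) = (-9, -5)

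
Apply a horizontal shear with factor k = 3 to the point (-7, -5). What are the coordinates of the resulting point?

Shear matrix for horizontal shear with factor k = 3:
[[1, 3], [0, 1]]
Result: (-7, -5) → (-22, -5)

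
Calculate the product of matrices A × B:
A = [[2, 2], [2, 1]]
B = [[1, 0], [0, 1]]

Matrix multiplication:
C[0][0] = 2×1 + 2×0 = 2
C[0][1] = 2×0 + 2×1 = 2
C[1][0] = 2×1 + 1×0 = 2
C[1][1] = 2×0 + 1×1 = 1
Result: [[2, 2], [2, 1]]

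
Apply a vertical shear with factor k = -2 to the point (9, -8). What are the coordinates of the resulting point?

Shear matrix for vertical shear with factor k = -2:
[[1, 0], [-2, 1]]
Result: (9, -8) → (9, -26)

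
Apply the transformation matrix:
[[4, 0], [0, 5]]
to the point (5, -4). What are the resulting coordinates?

Matrix multiplication:
[[4, 0], [0, 5]] × [5, -4]ᵀ
= [(4)(5) + (0)(-4), (0)(5) + (5)(-4)]ᵀ
= [20, -20]ᵀ
Result: (20, -20)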